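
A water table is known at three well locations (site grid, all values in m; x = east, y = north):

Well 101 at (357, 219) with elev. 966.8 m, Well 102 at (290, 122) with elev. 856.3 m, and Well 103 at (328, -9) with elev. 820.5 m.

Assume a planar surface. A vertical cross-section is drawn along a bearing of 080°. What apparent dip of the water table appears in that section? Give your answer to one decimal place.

43.9°

Let the plane be z = a·x + b·y + c.
Well 102−Well 101: −67a − 97b = −110.5;  Well 103−Well 101: −29a − 228b = −146.3.
Solving gives a = 0.88285, b = 0.52937.
Unit vector along 080° is (sin 80°, cos 80°) = (0.9848, 0.1736).
Slope in that direction = a·(0.9848) + b·(0.1736) = 0.96136.
Apparent dip = arctan|0.96136| = 43.9° (true dip is 45.8°, so apparent ≤ true as expected).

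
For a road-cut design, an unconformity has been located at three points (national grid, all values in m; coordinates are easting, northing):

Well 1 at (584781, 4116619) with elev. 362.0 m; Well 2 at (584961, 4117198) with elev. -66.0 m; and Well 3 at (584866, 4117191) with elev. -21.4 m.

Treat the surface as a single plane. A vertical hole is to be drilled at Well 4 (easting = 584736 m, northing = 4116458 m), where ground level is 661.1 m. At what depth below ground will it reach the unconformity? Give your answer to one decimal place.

Let the plane be z = a·easting + b·northing + c.
Well 2−Well 1: 180a + 579b = −428;  Well 3−Well 1: 85a + 572b = −383.4.
Solving gives a = −0.424735324, b = −0.607163457.
Then c = 362 − a·584781 − b·4116619 = 2748199.77.
At (584736, 4116458): z_contact = −248358.03 − 2499362.87 + 2748199.77 = 478.87 m.
Depth below ground = 661.1 − 478.87 = 182.2 m.

182.2 m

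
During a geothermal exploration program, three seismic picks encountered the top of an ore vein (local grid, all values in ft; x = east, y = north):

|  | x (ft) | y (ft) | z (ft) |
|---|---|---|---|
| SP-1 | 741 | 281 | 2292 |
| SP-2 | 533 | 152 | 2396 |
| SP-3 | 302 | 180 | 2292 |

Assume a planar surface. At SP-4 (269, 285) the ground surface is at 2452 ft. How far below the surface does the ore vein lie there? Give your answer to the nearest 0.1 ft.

304.3 ft

Let the plane be z = a·x + b·y + c.
SP-2−SP-1: −208a − 129b = 104;  SP-3−SP-1: −439a − 101b = 0.
Solving gives a = 0.29487, b = −1.28164.
Then c = 2292 − a·741 − b·281 = 2433.65.
At (269, 285): z_contact = 79.32 − 365.27 + 2433.65 = 2147.70 ft.
Depth below ground = 2452 − 2147.70 = 304.3 ft.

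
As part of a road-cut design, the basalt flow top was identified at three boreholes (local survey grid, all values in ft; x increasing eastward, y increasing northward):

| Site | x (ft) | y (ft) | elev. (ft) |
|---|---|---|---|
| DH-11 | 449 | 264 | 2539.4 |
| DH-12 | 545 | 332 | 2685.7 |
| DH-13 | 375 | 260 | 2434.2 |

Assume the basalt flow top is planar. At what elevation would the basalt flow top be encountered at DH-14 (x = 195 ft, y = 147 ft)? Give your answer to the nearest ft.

2162 ft

Let the plane be z = a·x + b·y + c.
DH-12−DH-11: 96a + 68b = 146.3;  DH-13−DH-11: −74a − 4b = −105.2.
Solving gives a = 1.41317, b = 0.15641.
Then c = 2539.4 − a·449 − b·264 = 1863.60.
At (195, 147): z = 275.6 + 23.0 + 1863.60 = 2162.2 ft.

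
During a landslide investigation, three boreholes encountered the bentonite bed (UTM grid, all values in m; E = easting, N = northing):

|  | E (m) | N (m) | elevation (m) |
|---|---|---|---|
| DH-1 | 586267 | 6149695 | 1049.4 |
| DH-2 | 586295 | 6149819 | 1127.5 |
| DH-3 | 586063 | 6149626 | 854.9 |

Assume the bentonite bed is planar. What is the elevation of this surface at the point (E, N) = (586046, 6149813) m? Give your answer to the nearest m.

Two edge vectors: DH-1→DH-2 = (28, 124, 78.1), DH-1→DH-3 = (-204, -69, -194.5).
Normal n = (DH-1→DH-2) × (DH-1→DH-3) = (-18729.1, -10486.4, 23364).
So ∂z/∂E = −n_x/n_z = 0.80162215 and ∂z/∂N = −n_y/n_z = 0.44882726.
Intercept c from DH-1: 1049.4 − 469964.62 − 2760150.73 = −3229065.94.
At (586046, 6149813): z = 469787.5 + 2760203.7 − 3229065.94 = 925.2 m.

925 m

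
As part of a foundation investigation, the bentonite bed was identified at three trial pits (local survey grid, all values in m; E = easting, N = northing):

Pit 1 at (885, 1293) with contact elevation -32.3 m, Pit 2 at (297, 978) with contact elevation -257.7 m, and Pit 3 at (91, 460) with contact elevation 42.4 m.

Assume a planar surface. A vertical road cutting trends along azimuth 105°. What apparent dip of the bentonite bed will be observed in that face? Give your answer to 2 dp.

47.52°

Let the plane be z = a·E + b·N + c.
Pit 2−Pit 1: −588a − 315b = −225.4;  Pit 3−Pit 1: −794a − 833b = 74.7.
Solving gives a = 0.88149, b = −0.92990.
Unit vector along 105° is (sin 105°, cos 105°) = (0.9659, -0.2588).
Slope in that direction = a·(0.9659) + b·(-0.2588) = 1.09213.
Apparent dip = arctan|1.09213| = 47.52° (true dip is 52.0°, so apparent ≤ true as expected).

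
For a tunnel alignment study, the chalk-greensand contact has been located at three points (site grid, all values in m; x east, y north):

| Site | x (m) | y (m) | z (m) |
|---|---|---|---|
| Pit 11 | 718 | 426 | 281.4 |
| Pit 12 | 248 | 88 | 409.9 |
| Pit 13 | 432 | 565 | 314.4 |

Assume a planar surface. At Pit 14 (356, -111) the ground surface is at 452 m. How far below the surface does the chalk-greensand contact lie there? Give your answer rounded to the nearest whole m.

35 m

Let the plane be z = a·x + b·y + c.
Pit 12−Pit 11: −470a − 338b = 128.5;  Pit 13−Pit 11: −286a + 139b = 33.
Solving gives a = −0.17911, b = −0.13112.
Then c = 281.4 − a·718 − b·426 = 465.86.
At (356, -111): z_contact = −63.8 + 14.6 + 465.86 = 416.6 m.
Depth below ground = 452 − 416.6 = 35 m.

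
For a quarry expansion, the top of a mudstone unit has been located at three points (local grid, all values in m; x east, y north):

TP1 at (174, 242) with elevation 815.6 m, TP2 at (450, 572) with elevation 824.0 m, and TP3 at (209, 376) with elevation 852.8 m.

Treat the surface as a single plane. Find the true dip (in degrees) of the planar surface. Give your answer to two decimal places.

Let the plane be z = a·x + b·y + c.
TP2−TP1: 276a + 330b = 8.4;  TP3−TP1: 35a + 134b = 37.2.
Solving gives a = −0.43841, b = 0.39212.
Gradient magnitude |∇z| = √(a² + b²) = √(0.19220 + 0.15376) = 0.58818.
True dip = arctan(0.58818) = 30.46°, dipping toward SE (azimuth ≈ 132°).

30.46°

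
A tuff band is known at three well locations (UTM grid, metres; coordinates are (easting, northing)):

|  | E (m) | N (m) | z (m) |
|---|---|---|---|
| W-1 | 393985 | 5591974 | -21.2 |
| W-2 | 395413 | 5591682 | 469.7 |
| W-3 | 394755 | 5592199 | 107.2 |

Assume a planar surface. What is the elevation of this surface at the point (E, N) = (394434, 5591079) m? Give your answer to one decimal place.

419.4 m

Let the plane be z = a·E + b·N + c.
W-2−W-1: 1428a − 292b = 490.9;  W-3−W-1: 770a + 225b = 128.4.
Solving gives a = 0.270892628, b = −0.356388106.
Then c = -21.2 − a·393985 − b·5591974 = 1886164.19.
At (394434, 5591079): z = 106849.3 − 1992594.1 + 1886164.19 = 419.4 m.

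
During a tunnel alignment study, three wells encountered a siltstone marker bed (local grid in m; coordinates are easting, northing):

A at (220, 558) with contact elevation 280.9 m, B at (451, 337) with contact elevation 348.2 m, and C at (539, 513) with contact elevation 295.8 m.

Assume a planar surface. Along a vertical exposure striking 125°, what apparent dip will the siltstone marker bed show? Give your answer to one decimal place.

10.0°

Two edge vectors: A→B = (231, -221, 67.3), A→C = (319, -45, 14.9).
Normal n = (A→B) × (A→C) = (-264.4, 18026.8, 60104).
So ∂z/∂easting = −n_x/n_z = 0.00440 and ∂z/∂northing = −n_y/n_z = −0.29993.
Unit vector along 125° is (sin 125°, cos 125°) = (0.8192, -0.5736).
Slope in that direction = a·(0.8192) + b·(-0.5736) = 0.17563.
Apparent dip = arctan|0.17563| = 10.0° (true dip is 16.7°, so apparent ≤ true as expected).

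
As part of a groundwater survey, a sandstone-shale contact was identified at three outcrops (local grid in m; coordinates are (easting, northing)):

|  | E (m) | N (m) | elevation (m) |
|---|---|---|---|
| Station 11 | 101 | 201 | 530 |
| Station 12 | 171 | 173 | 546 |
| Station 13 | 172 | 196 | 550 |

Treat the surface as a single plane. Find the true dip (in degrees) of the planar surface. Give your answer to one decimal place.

Let the plane be z = a·E + b·N + c.
Station 12−Station 11: 70a − 28b = 16;  Station 13−Station 11: 71a − 5b = 20.
Solving gives a = 0.29304, b = 0.16117.
Gradient magnitude |∇z| = √(a² + b²) = √(0.08587 + 0.02598) = 0.33444.
True dip = arctan(0.33444) = 18.5°, dipping toward WSW (azimuth ≈ 241°).

18.5°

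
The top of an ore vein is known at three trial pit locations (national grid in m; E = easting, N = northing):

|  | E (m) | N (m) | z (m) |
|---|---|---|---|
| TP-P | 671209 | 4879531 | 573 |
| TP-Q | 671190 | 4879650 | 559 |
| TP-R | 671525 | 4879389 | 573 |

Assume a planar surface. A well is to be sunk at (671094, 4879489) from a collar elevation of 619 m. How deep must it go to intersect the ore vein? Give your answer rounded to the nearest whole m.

34 m

Let the plane be z = a·E + b·N + c.
TP-Q−TP-P: −19a + 119b = −14;  TP-R−TP-P: 316a − 142b = 0.
Solving gives a = −0.05695296, b = −0.12674039.
Then c = 573 − a·671209 − b·4879531 = 657233.99.
At (671094, 4879489): z_contact = −38220.8 − 618428.3 + 657233.99 = 584.9 m.
Depth below ground = 619 − 584.9 = 34 m.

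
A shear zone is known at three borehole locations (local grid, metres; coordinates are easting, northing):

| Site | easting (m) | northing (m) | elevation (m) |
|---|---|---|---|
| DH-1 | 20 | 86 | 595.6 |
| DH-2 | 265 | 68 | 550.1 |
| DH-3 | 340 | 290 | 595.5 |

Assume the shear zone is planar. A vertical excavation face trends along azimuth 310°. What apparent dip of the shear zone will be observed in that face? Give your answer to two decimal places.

Two edge vectors: DH-1→DH-2 = (245, -18, -45.5), DH-1→DH-3 = (320, 204, -0.1).
Normal n = (DH-1→DH-2) × (DH-1→DH-3) = (9283.8, -14535.5, 55740).
So ∂z/∂easting = −n_x/n_z = −0.16656 and ∂z/∂northing = −n_y/n_z = 0.26077.
Unit vector along 310° is (sin 310°, cos 310°) = (-0.7660, 0.6428).
Slope in that direction = a·(-0.7660) + b·(0.6428) = 0.29521.
Apparent dip = arctan|0.29521| = 16.45° (true dip is 17.2°, so apparent ≤ true as expected).

16.45°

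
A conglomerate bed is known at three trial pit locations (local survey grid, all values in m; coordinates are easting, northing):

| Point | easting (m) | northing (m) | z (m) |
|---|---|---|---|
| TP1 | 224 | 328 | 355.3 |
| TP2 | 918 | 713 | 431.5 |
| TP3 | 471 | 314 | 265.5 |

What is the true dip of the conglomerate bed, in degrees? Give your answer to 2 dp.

Let the plane be z = a·easting + b·northing + c.
TP2−TP1: 694a + 385b = 76.2;  TP3−TP1: 247a − 14b = −89.8.
Solving gives a = −0.31968, b = 0.77418.
Gradient magnitude |∇z| = √(a² + b²) = √(0.10220 + 0.59935) = 0.83759.
True dip = arctan(0.83759) = 39.95°, dipping toward SSE (azimuth ≈ 158°).

39.95°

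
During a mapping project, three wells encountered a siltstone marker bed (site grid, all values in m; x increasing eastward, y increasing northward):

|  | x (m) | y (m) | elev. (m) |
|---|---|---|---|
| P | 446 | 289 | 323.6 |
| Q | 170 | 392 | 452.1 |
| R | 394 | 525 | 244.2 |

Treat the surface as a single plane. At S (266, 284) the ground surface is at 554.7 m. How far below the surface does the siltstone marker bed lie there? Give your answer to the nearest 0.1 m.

112.8 m

Two edge vectors: P→Q = (-276, 103, 128.5), P→R = (-52, 236, -79.4).
Normal n = (P→Q) × (P→R) = (-38504.2, -28596.4, -59780).
So ∂z/∂x = −n_x/n_z = −0.64410 and ∂z/∂y = −n_y/n_z = −0.47836.
Intercept c from P: 323.6 + 287.27 + 138.25 = 749.11.
At (266, 284): z_contact = −171.33 − 135.85 + 749.11 = 441.93 m.
Depth below ground = 554.7 − 441.93 = 112.8 m.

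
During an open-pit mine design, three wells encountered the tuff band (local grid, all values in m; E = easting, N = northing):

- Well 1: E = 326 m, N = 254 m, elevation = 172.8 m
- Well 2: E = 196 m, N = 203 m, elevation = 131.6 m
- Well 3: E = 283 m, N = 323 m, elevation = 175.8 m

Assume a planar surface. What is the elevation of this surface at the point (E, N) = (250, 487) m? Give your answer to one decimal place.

199.6 m

Two edge vectors: Well 1→Well 2 = (-130, -51, -41.2), Well 1→Well 3 = (-43, 69, 3).
Normal n = (Well 1→Well 2) × (Well 1→Well 3) = (2689.8, 2161.6, -11163).
So ∂z/∂E = −n_x/n_z = 0.24096 and ∂z/∂N = −n_y/n_z = 0.19364.
Intercept c from Well 1: 172.8 − 78.55 − 49.18 = 45.06.
At (250, 487): z = 60.2 + 94.3 + 45.06 = 199.6 m.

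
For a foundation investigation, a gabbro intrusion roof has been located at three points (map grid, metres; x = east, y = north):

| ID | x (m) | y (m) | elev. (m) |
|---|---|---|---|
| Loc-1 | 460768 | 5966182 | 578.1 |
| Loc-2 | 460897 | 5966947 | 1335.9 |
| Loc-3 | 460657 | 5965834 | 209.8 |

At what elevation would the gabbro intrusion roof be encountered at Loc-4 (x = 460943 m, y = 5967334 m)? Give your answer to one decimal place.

1710.6 m

Let the plane be z = a·x + b·y + c.
Loc-2−Loc-1: 129a + 765b = 757.8;  Loc-3−Loc-1: −111a − 348b = −368.3.
Solving gives a = 0.450618394, b = 0.914601604.
Then c = 578.1 − a·460768 − b·5966182 = −5663732.06.
At (460943, 5967334): z = 207709.4 + 5457733.2 − 5663732.06 = 1710.6 m.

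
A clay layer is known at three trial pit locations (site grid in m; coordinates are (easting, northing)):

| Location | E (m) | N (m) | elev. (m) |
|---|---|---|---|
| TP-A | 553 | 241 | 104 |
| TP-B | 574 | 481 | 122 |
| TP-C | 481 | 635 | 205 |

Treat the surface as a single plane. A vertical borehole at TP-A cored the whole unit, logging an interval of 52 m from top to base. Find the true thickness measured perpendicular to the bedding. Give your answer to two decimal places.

Two edge vectors: TP-A→TP-B = (21, 240, 18), TP-A→TP-C = (-72, 394, 101).
Normal n = (TP-A→TP-B) × (TP-A→TP-C) = (17148, -3417, 25554).
So ∂z/∂E = −n_x/n_z = −0.67105 and ∂z/∂N = −n_y/n_z = 0.13372.
|∇z| = √(a²+b²) = 0.68424, so dip δ = arctan(0.68424) = 34.38°.
True thickness = vertical thickness × cos δ = 52 × cos 34.38° = 42.92 m.

42.92 m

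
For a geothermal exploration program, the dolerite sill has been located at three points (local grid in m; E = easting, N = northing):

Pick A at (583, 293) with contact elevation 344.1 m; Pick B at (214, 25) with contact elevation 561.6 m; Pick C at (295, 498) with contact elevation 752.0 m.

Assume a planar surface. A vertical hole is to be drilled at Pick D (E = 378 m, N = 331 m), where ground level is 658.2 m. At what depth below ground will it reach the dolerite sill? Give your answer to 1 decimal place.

85.8 m

Let the plane be z = a·E + b·N + c.
Pick B−Pick A: −369a − 268b = 217.5;  Pick C−Pick A: −288a + 205b = 407.9.
Solving gives a = −1.00704, b = 0.57499.
Then c = 344.1 − a·583 − b·293 = 762.73.
At (378, 331): z_contact = −380.66 + 190.32 + 762.73 = 572.39 m.
Depth below ground = 658.2 − 572.39 = 85.8 m.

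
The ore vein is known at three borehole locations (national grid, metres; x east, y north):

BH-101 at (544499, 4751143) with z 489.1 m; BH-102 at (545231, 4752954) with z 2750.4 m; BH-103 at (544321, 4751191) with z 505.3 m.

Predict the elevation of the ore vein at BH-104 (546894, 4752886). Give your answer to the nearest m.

3040 m

Let the plane be z = a·x + b·y + c.
BH-102−BH-101: 732a + 1811b = 2261.3;  BH-103−BH-101: −178a + 48b = 16.2.
Solving gives a = 0.22155393, b = 1.15909582.
Then c = 489.1 − a·544499 − b·4751143 = −5627176.77.
At (546894, 4752886): z = 121166.5 + 5509050.3 − 5627176.77 = 3040.0 m.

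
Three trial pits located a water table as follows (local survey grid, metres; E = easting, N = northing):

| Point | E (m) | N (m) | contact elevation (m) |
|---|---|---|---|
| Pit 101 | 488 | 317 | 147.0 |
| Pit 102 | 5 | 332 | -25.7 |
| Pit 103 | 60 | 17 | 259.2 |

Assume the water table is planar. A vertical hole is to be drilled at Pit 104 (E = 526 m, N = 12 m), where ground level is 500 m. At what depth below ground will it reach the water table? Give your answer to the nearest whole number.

Two edge vectors: Pit 101→Pit 102 = (-483, 15, -172.7), Pit 101→Pit 103 = (-428, -300, 112.2).
Normal n = (Pit 101→Pit 102) × (Pit 101→Pit 103) = (-50127, 128108.2, 151320).
So ∂z/∂E = −n_x/n_z = 0.33126 and ∂z/∂N = −n_y/n_z = −0.84660.
Intercept c from Pit 101: 147 − 161.66 + 268.37 = 253.72.
At (526, 12): z_contact = 174.2 − 10.2 + 253.72 = 417.8 m.
Depth below ground = 500 − 417.8 = 82 m.

82 m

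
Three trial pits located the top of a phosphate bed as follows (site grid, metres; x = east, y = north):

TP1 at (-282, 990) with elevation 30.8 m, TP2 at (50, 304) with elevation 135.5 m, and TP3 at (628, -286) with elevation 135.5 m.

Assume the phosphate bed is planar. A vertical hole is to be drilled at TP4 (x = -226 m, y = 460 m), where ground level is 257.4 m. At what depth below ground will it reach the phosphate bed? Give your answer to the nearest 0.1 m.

84.0 m

Let the plane be z = a·x + b·y + c.
TP2−TP1: 332a − 686b = 104.7;  TP3−TP1: 910a − 1276b = 104.7.
Solving gives a = −0.30790, b = −0.30164.
Then c = 30.8 − a·-282 − b·990 = 242.59.
At (-226, 460): z_contact = 69.58 − 138.75 + 242.59 = 173.42 m.
Depth below ground = 257.4 − 173.42 = 84.0 m.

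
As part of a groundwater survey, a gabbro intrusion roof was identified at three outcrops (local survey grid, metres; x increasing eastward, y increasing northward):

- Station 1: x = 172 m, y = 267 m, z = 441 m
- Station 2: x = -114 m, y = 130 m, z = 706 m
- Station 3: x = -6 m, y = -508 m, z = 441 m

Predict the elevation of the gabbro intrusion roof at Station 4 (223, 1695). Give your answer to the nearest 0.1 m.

729.4 m

Let the plane be z = a·x + b·y + c.
Station 2−Station 1: −286a − 137b = 265;  Station 3−Station 1: −178a − 775b = 0.
Solving gives a = −1.041117, b = 0.239121.
Then c = 441 − a·172 − b·267 = 556.23.
At (223, 1695): z = −232.2 + 405.3 + 556.23 = 729.4 m.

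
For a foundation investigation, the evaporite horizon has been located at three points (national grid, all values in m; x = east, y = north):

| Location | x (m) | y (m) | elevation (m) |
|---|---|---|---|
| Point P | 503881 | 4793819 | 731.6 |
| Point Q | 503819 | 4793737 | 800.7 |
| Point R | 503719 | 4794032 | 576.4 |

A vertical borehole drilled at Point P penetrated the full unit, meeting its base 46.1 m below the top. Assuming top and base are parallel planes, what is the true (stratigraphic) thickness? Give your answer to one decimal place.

36.2 m

Two edge vectors: Point P→Point Q = (-62, -82, 69.1), Point P→Point R = (-162, 213, -155.2).
Normal n = (Point P→Point Q) × (Point P→Point R) = (-1991.9, -20816.6, -26490).
So ∂z/∂x = −n_x/n_z = −0.07519 and ∂z/∂y = −n_y/n_z = −0.78583.
|∇z| = √(a²+b²) = 0.78942, so dip δ = arctan(0.78942) = 38.29°.
True thickness = vertical thickness × cos δ = 46.1 × cos 38.29° = 36.2 m.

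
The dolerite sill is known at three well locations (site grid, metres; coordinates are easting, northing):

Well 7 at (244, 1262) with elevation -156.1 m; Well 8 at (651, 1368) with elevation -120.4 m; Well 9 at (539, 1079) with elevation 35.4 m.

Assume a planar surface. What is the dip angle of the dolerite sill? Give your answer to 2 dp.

Let the plane be z = a·easting + b·northing + c.
Well 8−Well 7: 407a + 106b = 35.7;  Well 9−Well 7: 295a − 183b = 191.5.
Solving gives a = 0.25373, b = −0.63743.
Gradient magnitude |∇z| = √(a² + b²) = √(0.06438 + 0.40632) = 0.68607.
True dip = arctan(0.68607) = 34.45°, dipping toward NNW (azimuth ≈ 338°).

34.45°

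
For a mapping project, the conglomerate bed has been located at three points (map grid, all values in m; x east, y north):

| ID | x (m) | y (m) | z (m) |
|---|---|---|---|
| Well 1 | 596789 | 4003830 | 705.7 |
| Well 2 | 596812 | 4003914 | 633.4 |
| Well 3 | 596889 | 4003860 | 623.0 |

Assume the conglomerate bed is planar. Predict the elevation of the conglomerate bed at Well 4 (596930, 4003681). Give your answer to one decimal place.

Two edge vectors: Well 1→Well 2 = (23, 84, -72.3), Well 1→Well 3 = (100, 30, -82.7).
Normal n = (Well 1→Well 2) × (Well 1→Well 3) = (-4777.8, -5327.9, -7710).
So ∂z/∂x = −n_x/n_z = −0.619688716 and ∂z/∂y = −n_y/n_z = −0.691037613.
Intercept c from Well 1: 705.7 + 369823.41 + 2766797.13 = 3137326.24.
At (596930, 4003681): z = −369910.8 − 2766694.2 + 3137326.24 = 721.3 m.

721.3 m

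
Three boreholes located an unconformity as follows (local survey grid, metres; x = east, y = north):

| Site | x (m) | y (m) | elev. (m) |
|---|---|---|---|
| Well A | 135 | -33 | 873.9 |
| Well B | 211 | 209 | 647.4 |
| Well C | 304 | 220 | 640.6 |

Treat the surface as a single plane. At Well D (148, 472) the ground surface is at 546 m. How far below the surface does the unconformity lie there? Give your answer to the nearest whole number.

Two edge vectors: Well A→Well B = (76, 242, -226.5), Well A→Well C = (169, 253, -233.3).
Normal n = (Well A→Well B) × (Well A→Well C) = (845.9, -20547.7, -21670).
So ∂z/∂x = −n_x/n_z = 0.03904 and ∂z/∂y = −n_y/n_z = −0.94821.
Intercept c from Well A: 873.9 − 5.27 − 31.29 = 837.34.
At (148, 472): z_contact = 5.8 − 447.6 + 837.34 = 395.6 m.
Depth below ground = 546 − 395.6 = 150 m.

150 m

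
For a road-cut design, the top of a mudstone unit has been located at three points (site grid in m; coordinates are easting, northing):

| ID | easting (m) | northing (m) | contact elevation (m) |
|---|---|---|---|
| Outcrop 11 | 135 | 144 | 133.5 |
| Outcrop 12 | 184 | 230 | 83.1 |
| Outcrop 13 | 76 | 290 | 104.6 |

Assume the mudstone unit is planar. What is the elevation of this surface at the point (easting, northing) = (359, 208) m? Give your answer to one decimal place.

Let the plane be z = a·easting + b·northing + c.
Outcrop 12−Outcrop 11: 49a + 86b = −50.4;  Outcrop 13−Outcrop 11: −59a + 146b = −28.9.
Solving gives a = −0.39851, b = −0.35899.
Then c = 133.5 − a·135 − b·144 = 238.99.
At (359, 208): z = −143.1 − 74.7 + 238.99 = 21.3 m.

21.3 m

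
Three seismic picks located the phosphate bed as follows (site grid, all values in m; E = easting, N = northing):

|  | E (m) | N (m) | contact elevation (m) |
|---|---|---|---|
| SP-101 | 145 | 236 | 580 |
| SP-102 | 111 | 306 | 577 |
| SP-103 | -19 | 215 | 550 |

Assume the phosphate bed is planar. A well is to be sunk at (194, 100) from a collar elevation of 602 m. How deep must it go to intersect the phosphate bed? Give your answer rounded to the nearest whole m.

19 m

Let the plane be z = a·E + b·N + c.
SP-102−SP-101: −34a + 70b = −3;  SP-103−SP-101: −164a − 21b = −30.
Solving gives a = 0.17738, b = 0.04330.
Then c = 580 − a·145 − b·236 = 544.06.
At (194, 100): z_contact = 34.4 + 4.3 + 544.06 = 582.8 m.
Depth below ground = 602 − 582.8 = 19 m.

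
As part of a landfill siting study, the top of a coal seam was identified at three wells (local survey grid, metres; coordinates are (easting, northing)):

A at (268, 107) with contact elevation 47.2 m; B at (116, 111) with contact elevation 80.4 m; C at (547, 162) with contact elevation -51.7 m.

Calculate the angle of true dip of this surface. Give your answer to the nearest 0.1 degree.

33.1°

Let the plane be z = a·E + b·N + c.
B−A: −152a + 4b = 33.2;  C−A: 279a + 55b = −98.9.
Solving gives a = −0.23444, b = −0.60891.
Gradient magnitude |∇z| = √(a² + b²) = √(0.05496 + 0.37077) = 0.65248.
True dip = arctan(0.65248) = 33.1°, dipping toward NNE (azimuth ≈ 021°).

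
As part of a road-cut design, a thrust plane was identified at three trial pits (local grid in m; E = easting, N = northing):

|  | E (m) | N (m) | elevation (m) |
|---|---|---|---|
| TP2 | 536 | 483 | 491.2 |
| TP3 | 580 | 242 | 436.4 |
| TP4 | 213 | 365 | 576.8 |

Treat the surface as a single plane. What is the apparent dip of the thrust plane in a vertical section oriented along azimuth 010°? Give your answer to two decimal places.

6.20°

Let the plane be z = a·E + b·N + c.
TP3−TP2: 44a − 241b = −54.8;  TP4−TP2: −323a − 118b = 85.6.
Solving gives a = −0.32632, b = 0.16781.
Unit vector along 010° is (sin 10°, cos 10°) = (0.1736, 0.9848).
Slope in that direction = a·(0.1736) + b·(0.9848) = 0.10859.
Apparent dip = arctan|0.10859| = 6.20° (true dip is 20.2°, so apparent ≤ true as expected).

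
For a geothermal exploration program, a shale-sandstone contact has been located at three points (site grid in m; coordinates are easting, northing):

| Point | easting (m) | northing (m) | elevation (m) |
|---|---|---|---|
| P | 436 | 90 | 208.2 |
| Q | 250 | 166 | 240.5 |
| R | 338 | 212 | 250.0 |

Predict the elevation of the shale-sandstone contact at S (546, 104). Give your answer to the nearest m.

207 m

Let the plane be z = a·easting + b·northing + c.
Q−P: −186a + 76b = 32.3;  R−P: −98a + 122b = 41.8.
Solving gives a = −0.05010, b = 0.30237.
Then c = 208.2 − a·436 − b·90 = 202.83.
At (546, 104): z = −27.4 + 31.4 + 202.83 = 206.9 m.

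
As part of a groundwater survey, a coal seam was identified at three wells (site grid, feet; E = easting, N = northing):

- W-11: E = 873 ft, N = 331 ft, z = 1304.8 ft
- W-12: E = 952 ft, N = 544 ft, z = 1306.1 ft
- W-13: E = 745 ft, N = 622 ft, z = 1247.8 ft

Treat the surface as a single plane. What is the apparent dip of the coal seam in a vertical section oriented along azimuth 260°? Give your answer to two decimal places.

Let the plane be z = a·E + b·N + c.
W-12−W-11: 79a + 213b = 1.3;  W-13−W-11: −128a + 291b = −57.
Solving gives a = 0.24913, b = −0.08630.
Unit vector along 260° is (sin 260°, cos 260°) = (-0.9848, -0.1736).
Slope in that direction = a·(-0.9848) + b·(-0.1736) = −0.23036.
Apparent dip = arctan|0.23036| = 12.97° (true dip is 14.8°, so apparent ≤ true as expected).

12.97°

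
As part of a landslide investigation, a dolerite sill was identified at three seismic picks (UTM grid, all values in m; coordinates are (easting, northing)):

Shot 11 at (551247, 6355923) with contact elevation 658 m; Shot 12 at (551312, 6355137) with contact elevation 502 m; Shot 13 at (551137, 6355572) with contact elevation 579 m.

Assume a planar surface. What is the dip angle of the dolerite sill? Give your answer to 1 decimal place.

Let the plane be z = a·E + b·N + c.
Shot 12−Shot 11: 65a − 786b = −156;  Shot 13−Shot 11: −110a − 351b = −79.
Solving gives a = 0.06715, b = 0.20403.
Gradient magnitude |∇z| = √(a² + b²) = √(0.00451 + 0.04163) = 0.21479.
True dip = arctan(0.21479) = 12.1°, dipping toward SSW (azimuth ≈ 198°).

12.1°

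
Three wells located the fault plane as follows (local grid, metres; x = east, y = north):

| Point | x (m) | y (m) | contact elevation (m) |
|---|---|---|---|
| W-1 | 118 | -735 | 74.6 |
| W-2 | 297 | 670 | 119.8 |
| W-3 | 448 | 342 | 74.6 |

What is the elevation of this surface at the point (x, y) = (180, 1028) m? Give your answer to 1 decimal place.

160.5 m

Two edge vectors: W-1→W-2 = (179, 1405, 45.2), W-1→W-3 = (330, 1077, 0).
Normal n = (W-1→W-2) × (W-1→W-3) = (-48680.4, 14916, -270867).
So ∂z/∂x = −n_x/n_z = −0.179721 and ∂z/∂y = −n_y/n_z = 0.055068.
Intercept c from W-1: 74.6 + 21.21 + 40.47 = 136.28.
At (180, 1028): z = −32.3 + 56.6 + 136.28 = 160.5 m.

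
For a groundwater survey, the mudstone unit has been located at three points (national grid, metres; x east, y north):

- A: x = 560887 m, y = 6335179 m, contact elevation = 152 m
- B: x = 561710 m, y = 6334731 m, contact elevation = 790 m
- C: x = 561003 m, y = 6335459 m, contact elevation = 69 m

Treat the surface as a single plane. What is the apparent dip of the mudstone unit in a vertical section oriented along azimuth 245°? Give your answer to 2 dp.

Two edge vectors: A→B = (823, -448, 638), A→C = (116, 280, -83).
Normal n = (A→B) × (A→C) = (-141456, 142317, 282408).
So ∂z/∂x = −n_x/n_z = 0.50089 and ∂z/∂y = −n_y/n_z = −0.50394.
Unit vector along 245° is (sin 245°, cos 245°) = (-0.9063, -0.4226).
Slope in that direction = a·(-0.9063) + b·(-0.4226) = −0.24099.
Apparent dip = arctan|0.24099| = 13.55° (true dip is 35.4°, so apparent ≤ true as expected).

13.55°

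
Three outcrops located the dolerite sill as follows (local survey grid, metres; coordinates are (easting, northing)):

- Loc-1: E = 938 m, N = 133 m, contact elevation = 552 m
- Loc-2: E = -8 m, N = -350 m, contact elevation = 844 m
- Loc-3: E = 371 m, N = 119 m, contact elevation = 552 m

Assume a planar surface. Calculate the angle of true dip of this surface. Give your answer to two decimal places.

32.43°

Let the plane be z = a·E + b·N + c.
Loc-2−Loc-1: −946a − 483b = 292;  Loc-3−Loc-1: −567a − 14b = 0.
Solving gives a = 0.01569, b = −0.63528.
Gradient magnitude |∇z| = √(a² + b²) = √(0.00025 + 0.40358) = 0.63547.
True dip = arctan(0.63547) = 32.43°, dipping toward N (azimuth ≈ 359°).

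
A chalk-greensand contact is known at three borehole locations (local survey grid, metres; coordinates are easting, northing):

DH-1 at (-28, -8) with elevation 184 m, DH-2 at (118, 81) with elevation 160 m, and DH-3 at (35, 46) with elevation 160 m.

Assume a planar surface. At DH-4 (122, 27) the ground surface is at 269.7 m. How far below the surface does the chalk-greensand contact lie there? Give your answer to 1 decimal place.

61.0 m

Let the plane be z = a·easting + b·northing + c.
DH-2−DH-1: 146a + 89b = −24;  DH-3−DH-1: 63a + 54b = −24.
Solving gives a = 0.36891, b = −0.87484.
Then c = 184 − a·-28 − b·-8 = 187.33.
At (122, 27): z_contact = 45.01 − 23.62 + 187.33 = 208.72 m.
Depth below ground = 269.7 − 208.72 = 61.0 m.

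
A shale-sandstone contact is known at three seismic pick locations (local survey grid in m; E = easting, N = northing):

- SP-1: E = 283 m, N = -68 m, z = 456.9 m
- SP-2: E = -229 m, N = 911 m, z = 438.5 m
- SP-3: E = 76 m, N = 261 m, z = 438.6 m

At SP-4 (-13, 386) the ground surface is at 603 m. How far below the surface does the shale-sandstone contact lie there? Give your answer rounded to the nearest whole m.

175 m

Let the plane be z = a·E + b·N + c.
SP-2−SP-1: −512a + 979b = −18.4;  SP-3−SP-1: −207a + 329b = −18.3.
Solving gives a = 0.34679, b = 0.16257.
Then c = 456.9 − a·283 − b·-68 = 369.81.
At (-13, 386): z_contact = −4.5 + 62.8 + 369.81 = 428.1 m.
Depth below ground = 603 − 428.1 = 175 m.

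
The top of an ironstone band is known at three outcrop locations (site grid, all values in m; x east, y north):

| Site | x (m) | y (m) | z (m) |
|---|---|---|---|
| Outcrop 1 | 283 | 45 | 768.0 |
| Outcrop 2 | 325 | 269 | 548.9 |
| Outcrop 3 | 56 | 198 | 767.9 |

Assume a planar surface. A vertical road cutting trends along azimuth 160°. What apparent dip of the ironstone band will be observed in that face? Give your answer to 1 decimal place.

Two edge vectors: Outcrop 1→Outcrop 2 = (42, 224, -219.1), Outcrop 1→Outcrop 3 = (-227, 153, -0.1).
Normal n = (Outcrop 1→Outcrop 2) × (Outcrop 1→Outcrop 3) = (33499.9, 49739.9, 57274).
So ∂z/∂x = −n_x/n_z = −0.58491 and ∂z/∂y = −n_y/n_z = −0.86846.
Unit vector along 160° is (sin 160°, cos 160°) = (0.3420, -0.9397).
Slope in that direction = a·(0.3420) + b·(-0.9397) = 0.61603.
Apparent dip = arctan|0.61603| = 31.6° (true dip is 46.3°, so apparent ≤ true as expected).

31.6°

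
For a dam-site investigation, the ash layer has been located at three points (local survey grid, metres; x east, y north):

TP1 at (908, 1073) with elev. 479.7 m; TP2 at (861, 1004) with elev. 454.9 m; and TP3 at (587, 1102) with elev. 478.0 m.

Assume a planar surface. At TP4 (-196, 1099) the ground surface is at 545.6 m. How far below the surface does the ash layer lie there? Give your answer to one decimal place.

Let the plane be z = a·x + b·y + c.
TP2−TP1: −47a − 69b = −24.8;  TP3−TP1: −321a + 29b = −1.7.
Solving gives a = 0.035578, b = 0.335186.
Then c = 479.7 − a·908 − b·1073 = 87.74.
At (-196, 1099): z_contact = −6.97 + 368.37 + 87.74 = 449.14 m.
Depth below ground = 545.6 − 449.14 = 96.5 m.

96.5 m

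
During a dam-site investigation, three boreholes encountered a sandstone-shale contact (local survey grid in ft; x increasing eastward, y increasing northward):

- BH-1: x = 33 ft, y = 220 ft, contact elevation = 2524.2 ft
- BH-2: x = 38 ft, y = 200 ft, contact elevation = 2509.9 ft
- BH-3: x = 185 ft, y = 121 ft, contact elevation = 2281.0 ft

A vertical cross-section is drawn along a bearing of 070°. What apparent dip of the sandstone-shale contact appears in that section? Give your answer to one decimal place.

Two edge vectors: BH-1→BH-2 = (5, -20, -14.3), BH-1→BH-3 = (152, -99, -243.2).
Normal n = (BH-1→BH-2) × (BH-1→BH-3) = (3448.3, -957.6, 2545).
So ∂z/∂x = −n_x/n_z = −1.35493 and ∂z/∂y = −n_y/n_z = 0.37627.
Unit vector along 070° is (sin 70°, cos 70°) = (0.9397, 0.3420).
Slope in that direction = a·(0.9397) + b·(0.3420) = −1.14453.
Apparent dip = arctan|1.14453| = 48.9° (true dip is 54.6°, so apparent ≤ true as expected).

48.9°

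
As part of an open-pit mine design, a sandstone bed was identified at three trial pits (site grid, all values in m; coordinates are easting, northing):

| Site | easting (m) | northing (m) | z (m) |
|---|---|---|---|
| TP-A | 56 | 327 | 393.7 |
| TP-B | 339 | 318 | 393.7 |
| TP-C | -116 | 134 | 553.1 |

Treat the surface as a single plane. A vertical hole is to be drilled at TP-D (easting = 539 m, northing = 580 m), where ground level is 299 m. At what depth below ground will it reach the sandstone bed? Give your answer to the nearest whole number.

121 m

Let the plane be z = a·easting + b·northing + c.
TP-B−TP-A: 283a − 9b = 0;  TP-C−TP-A: −172a − 193b = 159.4.
Solving gives a = −0.02554, b = −0.80314.
Then c = 393.7 − a·56 − b·327 = 657.76.
At (539, 580): z_contact = −13.8 − 465.8 + 657.76 = 178.2 m.
Depth below ground = 299 − 178.2 = 121 m.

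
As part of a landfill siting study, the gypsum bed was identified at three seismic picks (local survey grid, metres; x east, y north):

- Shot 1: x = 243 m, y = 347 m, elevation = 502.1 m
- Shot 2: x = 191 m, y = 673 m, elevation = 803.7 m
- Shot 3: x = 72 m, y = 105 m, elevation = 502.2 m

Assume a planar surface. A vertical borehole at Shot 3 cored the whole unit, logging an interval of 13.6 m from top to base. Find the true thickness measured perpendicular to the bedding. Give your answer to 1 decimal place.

8.3 m

Let the plane be z = a·x + b·y + c.
Shot 2−Shot 1: −52a + 326b = 301.6;  Shot 3−Shot 1: −171a − 242b = 0.1.
Solving gives a = −1.06863, b = 0.75470.
|∇z| = √(a²+b²) = 1.30826, so dip δ = arctan(1.30826) = 52.61°.
True thickness = vertical thickness × cos δ = 13.6 × cos 52.61° = 8.3 m.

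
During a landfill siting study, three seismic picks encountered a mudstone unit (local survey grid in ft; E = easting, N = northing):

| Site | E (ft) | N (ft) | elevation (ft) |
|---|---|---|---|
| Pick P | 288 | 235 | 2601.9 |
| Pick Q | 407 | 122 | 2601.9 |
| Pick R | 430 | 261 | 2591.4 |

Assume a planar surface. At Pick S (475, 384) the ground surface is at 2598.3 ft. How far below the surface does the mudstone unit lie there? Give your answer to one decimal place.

17.7 ft

Let the plane be z = a·E + b·N + c.
Pick Q−Pick P: 119a − 113b = 0;  Pick R−Pick P: 142a + 26b = −10.5.
Solving gives a = −0.06199, b = −0.06528.
Then c = 2601.9 − a·288 − b·235 = 2635.09.
At (475, 384): z_contact = −29.45 − 25.07 + 2635.09 = 2580.58 ft.
Depth below ground = 2598.3 − 2580.58 = 17.7 ft.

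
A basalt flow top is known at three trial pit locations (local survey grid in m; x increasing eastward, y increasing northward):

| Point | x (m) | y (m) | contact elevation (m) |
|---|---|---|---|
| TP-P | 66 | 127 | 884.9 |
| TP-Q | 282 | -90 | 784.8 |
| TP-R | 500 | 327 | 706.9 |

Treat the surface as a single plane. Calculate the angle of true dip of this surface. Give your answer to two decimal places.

Let the plane be z = a·x + b·y + c.
TP-Q−TP-P: 216a − 217b = −100.1;  TP-R−TP-P: 434a + 200b = −178.
Solving gives a = −0.42690, b = 0.03636.
Gradient magnitude |∇z| = √(a² + b²) = √(0.18224 + 0.00132) = 0.42844.
True dip = arctan(0.42844) = 23.19°, dipping toward E (azimuth ≈ 095°).

23.19°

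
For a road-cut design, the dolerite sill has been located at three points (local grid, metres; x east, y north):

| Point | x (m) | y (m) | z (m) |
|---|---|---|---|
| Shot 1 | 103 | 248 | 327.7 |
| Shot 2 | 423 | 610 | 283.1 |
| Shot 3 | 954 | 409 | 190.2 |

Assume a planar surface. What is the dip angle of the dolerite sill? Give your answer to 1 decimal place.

Let the plane be z = a·x + b·y + c.
Shot 2−Shot 1: 320a + 362b = −44.6;  Shot 3−Shot 1: 851a + 161b = −137.5.
Solving gives a = −0.16603, b = 0.02356.
Gradient magnitude |∇z| = √(a² + b²) = √(0.02757 + 0.00056) = 0.16770.
True dip = arctan(0.16770) = 9.5°, dipping toward E (azimuth ≈ 098°).

9.5°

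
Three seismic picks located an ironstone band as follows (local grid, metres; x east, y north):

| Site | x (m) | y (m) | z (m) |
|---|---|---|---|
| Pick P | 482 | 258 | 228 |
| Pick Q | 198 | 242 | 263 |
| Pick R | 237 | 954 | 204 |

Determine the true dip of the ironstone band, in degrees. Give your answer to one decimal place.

Let the plane be z = a·x + b·y + c.
Pick Q−Pick P: −284a − 16b = 35;  Pick R−Pick P: −245a + 696b = −24.
Solving gives a = −0.11894, b = −0.07635.
Gradient magnitude |∇z| = √(a² + b²) = √(0.01415 + 0.00583) = 0.14134.
True dip = arctan(0.14134) = 8.0°, dipping toward ENE (azimuth ≈ 057°).

8.0°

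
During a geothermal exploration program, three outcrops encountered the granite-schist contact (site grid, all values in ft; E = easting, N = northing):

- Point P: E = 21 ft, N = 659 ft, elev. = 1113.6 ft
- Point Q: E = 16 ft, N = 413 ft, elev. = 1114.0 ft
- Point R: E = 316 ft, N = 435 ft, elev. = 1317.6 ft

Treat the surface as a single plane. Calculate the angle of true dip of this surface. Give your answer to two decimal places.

Two edge vectors: Point P→Point Q = (-5, -246, 0.4), Point P→Point R = (295, -224, 204).
Normal n = (Point P→Point Q) × (Point P→Point R) = (-50094.4, 1138, 73690).
So ∂z/∂E = −n_x/n_z = 0.67980 and ∂z/∂N = −n_y/n_z = −0.01544.
Gradient magnitude |∇z| = √(a² + b²) = √(0.46213 + 0.00024) = 0.67997.
True dip = arctan(0.67997) = 34.21°, dipping toward W (azimuth ≈ 271°).

34.21°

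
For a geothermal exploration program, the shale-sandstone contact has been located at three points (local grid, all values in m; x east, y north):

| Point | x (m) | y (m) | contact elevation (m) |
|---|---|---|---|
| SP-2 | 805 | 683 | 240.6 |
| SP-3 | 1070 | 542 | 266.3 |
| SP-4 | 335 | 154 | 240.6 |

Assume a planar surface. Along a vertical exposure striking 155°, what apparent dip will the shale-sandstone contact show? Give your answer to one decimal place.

Two edge vectors: SP-2→SP-3 = (265, -141, 25.7), SP-2→SP-4 = (-470, -529, 0).
Normal n = (SP-2→SP-3) × (SP-2→SP-4) = (13595.3, -12079, -206455).
So ∂z/∂x = −n_x/n_z = 0.06585 and ∂z/∂y = −n_y/n_z = −0.05851.
Unit vector along 155° is (sin 155°, cos 155°) = (0.4226, -0.9063).
Slope in that direction = a·(0.4226) + b·(-0.9063) = 0.08085.
Apparent dip = arctan|0.08085| = 4.6° (true dip is 5.0°, so apparent ≤ true as expected).

4.6°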